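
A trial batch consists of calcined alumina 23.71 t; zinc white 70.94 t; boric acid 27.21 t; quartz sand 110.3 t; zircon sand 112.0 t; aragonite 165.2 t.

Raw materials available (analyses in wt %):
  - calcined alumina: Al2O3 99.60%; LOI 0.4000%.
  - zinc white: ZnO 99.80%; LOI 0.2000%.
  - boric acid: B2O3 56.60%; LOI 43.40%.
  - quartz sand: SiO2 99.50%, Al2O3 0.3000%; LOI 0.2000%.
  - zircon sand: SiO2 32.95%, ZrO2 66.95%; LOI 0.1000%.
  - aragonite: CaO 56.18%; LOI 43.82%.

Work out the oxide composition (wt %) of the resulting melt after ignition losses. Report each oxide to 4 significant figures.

Glass mass = 424.6 t (batch 509.4 − LOI 84.77).
Composition: SiO2 34.54%, CaO 21.86%, ZnO 16.67%, Al2O3 5.640%, B2O3 3.627%, ZrO2 17.66%

Intermediates are shown with 4-significant-figure rounding within the worked lines — the whole derivation carries full precision at all times — a single rounding completes every reported figure. Derived quantities, including yield, net glass mass, the totals, the six compositions, ignition loss, are carried using the weight values at 424.6 t of glass at full precision, precisely as stated by either problem or answer.
Mass of each oxide from the mix:
  SiO2: 110.3·0.9950 + 112.0·0.3295 = 146.7 t
  CaO: 165.2·0.5618 = 92.81 t
  ZnO: 70.94·0.9980 = 70.80 t
  Al2O3: 23.71·0.9960 + 110.3·0.003000 = 23.95 t
  B2O3: 27.21·0.5660 = 15.40 t
  ZrO2: 112.0·0.6695 = 74.98 t
LOI: 23.71·0.004000 + 70.94·0.002000 + 27.21·0.4340 + 110.3·0.002000 + 112.0·0.001000 + 165.2·0.4382 = 84.77 t
The glass mass, total less LOI, = 509.4 − 84.77 = 424.6 t (= Σ oxide masses)
percent share: oxide ÷ glass, ×100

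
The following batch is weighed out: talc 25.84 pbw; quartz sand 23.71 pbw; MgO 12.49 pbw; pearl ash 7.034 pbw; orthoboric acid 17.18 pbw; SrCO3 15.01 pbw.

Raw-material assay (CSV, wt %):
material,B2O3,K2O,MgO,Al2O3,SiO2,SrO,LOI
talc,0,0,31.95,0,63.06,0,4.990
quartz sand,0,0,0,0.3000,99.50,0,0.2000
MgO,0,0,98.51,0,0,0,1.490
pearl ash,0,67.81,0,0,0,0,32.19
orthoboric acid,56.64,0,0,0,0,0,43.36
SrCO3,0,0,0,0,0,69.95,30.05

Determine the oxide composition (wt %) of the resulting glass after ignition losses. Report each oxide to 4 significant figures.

Glass mass = 85.52 pbw (batch 101.3 − LOI 15.75).
Composition: B2O3 11.38%, K2O 5.578%, MgO 24.04%, Al2O3 0.08318%, SiO2 46.64%, SrO 12.28%

Rounding to four significant digits governs every in-between result as displayed; every computation keeps exact precision throughout. Every reported number takes just one rounding. The derived quantities are computed at full precision (the yield, net glass mass, the six compositions, totals, ignition loss) using the weight values for 85.52 pbw of glass, as written in the problem or the answer.
Per-oxide mass from batch:
  B2O3: 17.18·0.5664 = 9.731 pbw
  K2O: 7.034·0.6781 = 4.770 pbw
  MgO: 25.84·0.3195 + 12.49·0.9851 = 20.56 pbw
  Al2O3: 23.71·0.003000 = 0.07113 pbw
  SiO2: 25.84·0.6306 + 23.71·0.9950 = 39.89 pbw
  SrO: 15.01·0.6995 = 10.50 pbw
LOI: 25.84·0.04990 + 23.71·0.002000 + 12.49·0.01490 + 7.034·0.3219 + 17.18·0.4336 + 15.01·0.3005 = 15.75 pbw
Resulting glass, batch − LOI: 101.3 − 15.75 = 85.52 pbw (= Σ oxide masses)
percent by weight: oxide/glass ×100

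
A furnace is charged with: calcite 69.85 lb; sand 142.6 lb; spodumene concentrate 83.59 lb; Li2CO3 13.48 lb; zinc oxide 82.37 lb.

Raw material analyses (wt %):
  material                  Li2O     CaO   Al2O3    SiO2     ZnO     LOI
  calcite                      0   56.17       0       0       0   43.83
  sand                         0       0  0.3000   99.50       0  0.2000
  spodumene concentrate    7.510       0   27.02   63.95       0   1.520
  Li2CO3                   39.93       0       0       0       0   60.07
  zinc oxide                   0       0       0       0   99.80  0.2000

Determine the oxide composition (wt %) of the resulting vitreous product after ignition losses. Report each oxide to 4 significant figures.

Glass mass = 351.5 lb (batch 391.9 − LOI 40.43).
Composition: Li2O 3.318%, CaO 11.16%, Al2O3 6.548%, SiO2 55.58%, ZnO 23.39%

Working values are printed (rounded to 4 significant digits) on the page. All internal work keeps full precision at every stage — each reported result carries a single rounding. All derived quantities, including LOI, net glass mass, the totals, the yield, five oxide percentages, are computed using the weight values on 351.5 lb of glass in exact precision, exactly as shown in the problem or answer text.
Per-oxide mass from batch:
  Li2O: 83.59·0.07510 + 13.48·0.3993 = 11.66 lb
  CaO: 69.85·0.5617 = 39.23 lb
  Al2O3: 142.6·0.003000 + 83.59·0.2702 = 23.01 lb
  SiO2: 142.6·0.9950 + 83.59·0.6395 = 195.3 lb
  ZnO: 82.37·0.9980 = 82.21 lb
LOI: 69.85·0.4383 + 142.6·0.002000 + 83.59·0.01520 + 13.48·0.6007 + 82.37·0.002000 = 40.43 lb
Net of LOI, the glass mass = 391.9 − 40.43 = 351.5 lb (consistent with Σ oxide mass)
wt % = 100 × oxide mass / glass mass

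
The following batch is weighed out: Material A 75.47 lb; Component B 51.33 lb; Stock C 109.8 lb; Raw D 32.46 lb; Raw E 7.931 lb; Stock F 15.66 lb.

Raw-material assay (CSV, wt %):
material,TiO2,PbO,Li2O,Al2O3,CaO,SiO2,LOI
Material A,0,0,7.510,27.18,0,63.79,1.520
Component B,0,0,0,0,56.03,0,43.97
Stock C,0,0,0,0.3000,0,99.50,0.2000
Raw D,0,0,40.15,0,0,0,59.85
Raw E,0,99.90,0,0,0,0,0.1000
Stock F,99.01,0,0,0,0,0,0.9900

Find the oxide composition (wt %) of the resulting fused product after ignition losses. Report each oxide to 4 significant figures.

The intermediate values are shown rounded off to 4 significant figures across the worked steps. Full float precision is carried throughout; each reported number is rounded a single time — derived quantities, which include six oxide percentages, totals, glass mass, LOI, the yield, are recomputed in exact precision, exactly as shown in the question or the answer, from the batch weights per 249.1 lb of glass.
Oxide-by-oxide delivered mass:
  TiO2: 15.66·0.9901 = 15.50 lb
  PbO: 7.931·0.9990 = 7.923 lb
  Li2O: 75.47·0.07510 + 32.46·0.4015 = 18.70 lb
  Al2O3: 75.47·0.2718 + 109.8·0.003000 = 20.84 lb
  CaO: 51.33·0.5603 = 28.76 lb
  SiO2: 75.47·0.6379 + 109.8·0.9950 = 157.4 lb
LOI: 75.47·0.01520 + 51.33·0.4397 + 109.8·0.002000 + 32.46·0.5985 + 7.931·0.001000 + 15.66·0.009900 = 43.53 lb
Glass = total batch minus LOI = 292.7 − 43.53 = 249.1 lb (= Σ oxide masses)
wt % = oxide mass / glass mass × 100

Glass mass = 249.1 lb (batch 292.7 − LOI 43.53).
Composition: TiO2 6.224%, PbO 3.180%, Li2O 7.506%, Al2O3 8.366%, CaO 11.54%, SiO2 63.18%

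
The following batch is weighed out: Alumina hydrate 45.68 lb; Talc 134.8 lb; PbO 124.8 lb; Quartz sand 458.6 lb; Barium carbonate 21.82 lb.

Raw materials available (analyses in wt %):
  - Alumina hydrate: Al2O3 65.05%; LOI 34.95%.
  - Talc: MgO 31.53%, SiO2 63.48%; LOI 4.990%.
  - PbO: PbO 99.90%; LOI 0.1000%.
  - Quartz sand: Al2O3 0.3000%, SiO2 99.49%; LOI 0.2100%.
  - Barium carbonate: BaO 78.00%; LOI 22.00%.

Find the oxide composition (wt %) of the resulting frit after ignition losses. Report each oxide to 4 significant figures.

Glass mass = 757.1 lb (batch 785.7 − LOI 28.58).
Composition: PbO 16.47%, Al2O3 4.106%, MgO 5.614%, BaO 2.248%, SiO2 71.56%

Working values are shown rounded off to 4 significant digits as written; the whole derivation maintains full precision in every operation; a single rounding yields every reported number — the derived quantities are rebuilt starting from the weights for 757.1 lb of glass in exact precision (the yield, LOI, net glass mass, totals, five oxide percentages), exactly as printed in the problem or the answer.
Per-oxide mass from batch:
  PbO: 124.8·0.9990 = 124.7 lb
  Al2O3: 45.68·0.6505 + 458.6·0.003000 = 31.09 lb
  MgO: 134.8·0.3153 = 42.50 lb
  BaO: 21.82·0.7800 = 17.02 lb
  SiO2: 134.8·0.6348 + 458.6·0.9949 = 541.8 lb
LOI: 45.68·0.3495 + 134.8·0.04990 + 124.8·0.001000 + 458.6·0.002100 + 21.82·0.2200 = 28.58 lb
Net of LOI, the glass mass = 785.7 − 28.58 = 757.1 lb (consistent with Σ oxide mass)
percent share: oxide ÷ glass, ×100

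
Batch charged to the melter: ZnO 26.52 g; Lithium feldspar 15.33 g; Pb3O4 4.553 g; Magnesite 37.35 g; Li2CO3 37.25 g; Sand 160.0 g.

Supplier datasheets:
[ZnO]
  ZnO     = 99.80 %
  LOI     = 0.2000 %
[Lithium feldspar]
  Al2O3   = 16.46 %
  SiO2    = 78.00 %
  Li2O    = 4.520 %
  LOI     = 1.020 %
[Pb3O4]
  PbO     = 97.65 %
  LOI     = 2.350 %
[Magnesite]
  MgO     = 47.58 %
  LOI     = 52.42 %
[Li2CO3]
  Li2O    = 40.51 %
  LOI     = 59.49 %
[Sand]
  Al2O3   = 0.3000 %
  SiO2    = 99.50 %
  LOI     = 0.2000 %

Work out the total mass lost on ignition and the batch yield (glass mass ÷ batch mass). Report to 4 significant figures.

All internal work carries full float precision throughout — the intermediate values are printed, rounded to four significant digits, within the worked lines. Every reported number receives exactly one rounding. All derived quantities are recomputed using the weight values on 238.6 g of glass at full precision (totals, ignition loss, glass mass, yield, six oxide percentages) as they appear in the question or the answer.
Ignition loss by material:
  ZnO: 26.52 × 0.002000 = 0.05304 g
  Lithium feldspar: 15.33 × 0.01020 = 0.1564 g
  Pb3O4: 4.553 × 0.02350 = 0.1070 g
  Magnesite: 37.35 × 0.5242 = 19.58 g
  Li2CO3: 37.25 × 0.5949 = 22.16 g
  Sand: 160.0 × 0.002000 = 0.3200 g
Total LOI = 42.38 g
Glass = batch − LOI = 281.0 − 42.38 = 238.6 g

LOI loss = 42.38 g; glass = 238.6 g; yield = 84.92%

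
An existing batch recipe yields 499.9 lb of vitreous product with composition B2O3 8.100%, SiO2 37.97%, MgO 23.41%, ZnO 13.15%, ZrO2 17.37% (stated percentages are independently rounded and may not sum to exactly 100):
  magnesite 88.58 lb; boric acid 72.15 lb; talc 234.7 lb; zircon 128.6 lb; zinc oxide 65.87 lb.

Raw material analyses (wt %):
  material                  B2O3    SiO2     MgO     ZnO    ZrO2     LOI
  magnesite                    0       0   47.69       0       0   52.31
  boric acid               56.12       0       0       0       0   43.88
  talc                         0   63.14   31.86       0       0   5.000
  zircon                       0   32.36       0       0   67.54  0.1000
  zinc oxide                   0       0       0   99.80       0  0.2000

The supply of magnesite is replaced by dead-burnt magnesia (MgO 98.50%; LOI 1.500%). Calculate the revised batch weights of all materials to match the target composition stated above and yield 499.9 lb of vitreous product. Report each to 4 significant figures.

Values along the way appear (rounded to four significant digits) as written; the working math maintains full precision end to end. Each reported value is rounded just once; the derived quantities are rebuilt in full precision (the totals, the yield, ignition loss, net glass mass, the five compositions) starting from the weights at 499.9 lb of glass as they appear in the problem or answer text.
The oxide mass targets at 499.9 lb vitreous product:
  B2O3: 8.100% × 499.9 = 40.49 lb
  SiO2: 37.97% × 499.9 = 189.8 lb
  MgO: 23.41% × 499.9 = 117.0 lb
  ZnO: 13.15% × 499.9 = 65.74 lb
  ZrO2: 17.37% × 499.9 = 86.83 lb
Oxide-by-oxide audit working from each reported weight, on the stated basis (sum by sum, the targets are met within answer rounding):
  B2O3: 72.15·0.5612 = 40.49 lb (target 40.49 lb)
  SiO2: 234.7·0.6314 + 128.6·0.3236 = 189.8 lb (target 189.8 lb)
  MgO: 42.88·0.9850 + 234.7·0.3186 = 117.0 lb (target 117.0 lb)
  ZnO: 65.87·0.9980 = 65.74 lb (target 65.74 lb)
  ZrO2: 128.6·0.6754 = 86.86 lb (target 86.83 lb)
The glass-mass cross-check: whole batch net of LOI = 499.9 lb (targets for the oxides total 499.9 lb; versus the stated basis of 499.9 lb — deltas are rounding alone).
Adding the batch up: Σ batch = 544.2 lb; Σ batch·LOI gives LOI loss = 44.30 lb; yield, glass over the total, = 91.86%.

Revised batch per 499.9 lb vitreous product:
  dead-burnt magnesia: 42.88 lb
  boric acid: 72.15 lb
  talc: 234.7 lb
  zircon: 128.6 lb
  zinc oxide: 65.87 lb
Total batch = 544.2 lb; LOI loss = 44.30 lb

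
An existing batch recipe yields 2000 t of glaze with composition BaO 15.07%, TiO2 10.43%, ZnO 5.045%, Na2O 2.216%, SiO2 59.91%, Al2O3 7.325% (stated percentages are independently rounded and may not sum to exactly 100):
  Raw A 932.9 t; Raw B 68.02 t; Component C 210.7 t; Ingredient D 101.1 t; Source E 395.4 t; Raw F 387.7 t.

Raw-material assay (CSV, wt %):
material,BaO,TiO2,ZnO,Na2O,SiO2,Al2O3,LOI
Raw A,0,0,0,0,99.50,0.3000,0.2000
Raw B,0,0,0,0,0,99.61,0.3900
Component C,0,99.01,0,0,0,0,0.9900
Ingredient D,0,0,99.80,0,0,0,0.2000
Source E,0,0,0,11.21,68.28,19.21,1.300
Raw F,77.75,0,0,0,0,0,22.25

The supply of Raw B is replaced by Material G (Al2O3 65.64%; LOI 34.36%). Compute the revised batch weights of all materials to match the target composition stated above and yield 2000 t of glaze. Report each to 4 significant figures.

Intermediates are shown rounded to 4 significant digits within the worked lines; the working math carries full precision in all steps; a single rounding produces each reported value — all derived quantities are rebuilt in full precision (the six compositions, the yield, net glass mass, LOI, totals) from the weighed amounts per 2000 t of glass as they appear in question or answer.
Target oxide masses per 2000 t glaze:
  BaO: 15.07% × 2000 = 301.4 t
  TiO2: 10.43% × 2000 = 208.6 t
  ZnO: 5.045% × 2000 = 100.9 t
  Na2O: 2.216% × 2000 = 44.32 t
  SiO2: 59.91% × 2000 = 1198 t
  Al2O3: 7.325% × 2000 = 146.5 t
Sums-versus-targets review applying the batch weights above, against the basis in use (summed amounts equal target values exact up to rounding of places):
  BaO: 387.7·0.7775 = 301.4 t (target 301.4 t)
  TiO2: 210.7·0.9901 = 208.6 t (target 208.6 t)
  ZnO: 101.1·0.9980 = 100.9 t (target 100.9 t)
  Na2O: 395.4·0.1121 = 44.32 t (target 44.32 t)
  SiO2: 932.9·0.9950 + 395.4·0.6828 = 1198 t (target 1198 t)
  Al2O3: 932.9·0.003000 + 103.2·0.6564 + 395.4·0.1921 = 146.5 t (target 146.5 t)
Glass mass check: whole batch net of LOI = 2000 t (summing oxide targets gives 2000 t; the stated basis being 2000 t — deltas are rounding alone).
Summing the batch: Σ batch = 2131 t; ignition loss, Σ(batch × LOI) = 131.0 t; as yield: glass ÷ batch → 93.85%.

Revised batch per 2000 t glaze:
  Raw A: 932.9 t
  Material G: 103.2 t
  Component C: 210.7 t
  Ingredient D: 101.1 t
  Source E: 395.4 t
  Raw F: 387.7 t
Total batch = 2131 t; LOI loss = 131.0 t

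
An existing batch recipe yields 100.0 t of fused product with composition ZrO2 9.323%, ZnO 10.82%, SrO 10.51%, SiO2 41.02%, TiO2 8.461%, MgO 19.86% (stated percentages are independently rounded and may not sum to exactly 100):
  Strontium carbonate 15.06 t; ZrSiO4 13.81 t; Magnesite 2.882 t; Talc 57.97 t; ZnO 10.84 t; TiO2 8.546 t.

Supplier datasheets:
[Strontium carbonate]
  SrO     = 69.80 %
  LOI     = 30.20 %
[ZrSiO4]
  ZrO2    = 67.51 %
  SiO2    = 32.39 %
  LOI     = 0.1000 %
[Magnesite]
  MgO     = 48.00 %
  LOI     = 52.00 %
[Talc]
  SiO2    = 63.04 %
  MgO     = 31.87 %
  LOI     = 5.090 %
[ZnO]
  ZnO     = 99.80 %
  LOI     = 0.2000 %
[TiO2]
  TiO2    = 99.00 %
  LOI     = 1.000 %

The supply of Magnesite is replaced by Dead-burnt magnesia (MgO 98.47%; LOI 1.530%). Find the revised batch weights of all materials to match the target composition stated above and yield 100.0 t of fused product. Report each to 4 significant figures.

Revised batch per 100.0 t fused product:
  Strontium carbonate: 15.06 t
  ZrSiO4: 13.81 t
  Dead-burnt magnesia: 1.405 t
  Talc: 57.97 t
  ZnO: 10.84 t
  TiO2: 8.546 t
Total batch = 107.6 t; LOI loss = 7.641 t

All internal work keeps full precision at every stage; mid-chain values appear, rounded to four significant digits, alongside each step; each reported figure takes exactly one rounding. Derived quantities, including six oxide percentages, net glass mass, LOI, the totals, the yield, are rebuilt from the weighed amounts per 100.0 t of glass at full precision exactly as shown in the question or the answer.
Per-oxide target masses for 100.0 t fused product:
  ZrO2: 9.323% × 100.0 = 9.323 t
  ZnO: 10.82% × 100.0 = 10.82 t
  SrO: 10.51% × 100.0 = 10.51 t
  SiO2: 41.02% × 100.0 = 41.02 t
  TiO2: 8.461% × 100.0 = 8.461 t
  MgO: 19.86% × 100.0 = 19.86 t
Per-oxide balance check with the batch weights as given, at the basis given (summed amounts equal target values within answer rounding):
  ZrO2: 13.81·0.6751 = 9.323 t (target 9.323 t)
  ZnO: 10.84·0.9980 = 10.82 t (target 10.82 t)
  SrO: 15.06·0.6980 = 10.51 t (target 10.51 t)
  SiO2: 13.81·0.3239 + 57.97·0.6304 = 41.02 t (target 41.02 t)
  TiO2: 8.546·0.9900 = 8.461 t (target 8.461 t)
  MgO: 1.405·0.9847 + 57.97·0.3187 = 19.86 t (target 19.86 t)
The glass-mass cross-check: the batch minus its LOI: 99.99 t (targets for the oxides total 99.99 t; the stated basis being 100.0 t — a pure rounding effect).
Batch total: Σ batch = 107.6 t; Σ batch·LOI gives LOI loss = 7.641 t; as yield: glass ÷ batch → 92.90%.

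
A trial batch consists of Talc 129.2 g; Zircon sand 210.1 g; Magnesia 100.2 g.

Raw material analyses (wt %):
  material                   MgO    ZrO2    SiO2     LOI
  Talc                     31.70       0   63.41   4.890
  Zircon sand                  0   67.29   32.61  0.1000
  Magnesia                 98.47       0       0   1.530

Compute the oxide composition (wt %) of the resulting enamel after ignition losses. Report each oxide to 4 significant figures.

Each numeric step holds full precision at each step; mid-chain values are shown rounded off to 4 significant digits as written — exactly one rounding lands on each reported figure. The derived quantities are re-derived from the batch weights on 431.4 g of glass in exact precision (LOI, the three compositions, yield, glass mass, the totals), as written in the problem or the answer.
What the batch supplies per oxide:
  MgO: 129.2·0.3170 + 100.2·0.9847 = 139.6 g
  ZrO2: 210.1·0.6729 = 141.4 g
  SiO2: 129.2·0.6341 + 210.1·0.3261 = 150.4 g
LOI: 129.2·0.04890 + 210.1·0.001000 + 100.2·0.01530 = 8.061 g
Resulting glass, batch − LOI: 439.5 − 8.061 = 431.4 g (= the summed oxide contributions)
percent share: oxide ÷ glass, ×100

Glass mass = 431.4 g (batch 439.5 − LOI 8.061).
Composition: MgO 32.36%, ZrO2 32.77%, SiO2 34.87%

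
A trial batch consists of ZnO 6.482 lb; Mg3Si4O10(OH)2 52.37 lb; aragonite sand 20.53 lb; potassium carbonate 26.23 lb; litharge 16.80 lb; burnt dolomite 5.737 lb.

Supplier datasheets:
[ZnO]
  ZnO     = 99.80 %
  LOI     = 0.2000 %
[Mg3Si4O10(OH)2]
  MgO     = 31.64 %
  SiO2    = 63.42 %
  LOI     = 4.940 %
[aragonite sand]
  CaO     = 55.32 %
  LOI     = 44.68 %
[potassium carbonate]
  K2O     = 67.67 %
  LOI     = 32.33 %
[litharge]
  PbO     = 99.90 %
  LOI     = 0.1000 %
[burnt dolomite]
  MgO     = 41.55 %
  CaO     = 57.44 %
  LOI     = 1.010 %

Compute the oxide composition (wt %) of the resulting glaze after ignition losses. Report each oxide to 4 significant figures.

Full float precision is maintained at all times — values along the way are displayed (rounded to 4 significant digits) at each printed step; exactly one rounding goes into every reported number — all derived quantities, which include LOI, the yield, the six compositions, net glass mass, the totals, are re-derived in exact precision, precisely as stated by either problem or answer, starting from the weights on 107.8 lb of glass.
What the batch supplies per oxide:
  K2O: 26.23·0.6767 = 17.75 lb
  ZnO: 6.482·0.9980 = 6.469 lb
  PbO: 16.80·0.9990 = 16.78 lb
  MgO: 52.37·0.3164 + 5.737·0.4155 = 18.95 lb
  SiO2: 52.37·0.6342 = 33.21 lb
  CaO: 20.53·0.5532 + 5.737·0.5744 = 14.65 lb
LOI: 6.482·0.002000 + 52.37·0.04940 + 20.53·0.4468 + 26.23·0.3233 + 16.80·0.001000 + 5.737·0.01010 = 20.33 lb
batch − LOI leaves glass = 128.1 − 20.33 = 107.8 lb (equal to the oxide-mass sum)
wt %: oxide over glass, times 100

Glass mass = 107.8 lb (batch 128.1 − LOI 20.33).
Composition: K2O 16.46%, ZnO 6.000%, PbO 15.57%, MgO 17.58%, SiO2 30.80%, CaO 13.59%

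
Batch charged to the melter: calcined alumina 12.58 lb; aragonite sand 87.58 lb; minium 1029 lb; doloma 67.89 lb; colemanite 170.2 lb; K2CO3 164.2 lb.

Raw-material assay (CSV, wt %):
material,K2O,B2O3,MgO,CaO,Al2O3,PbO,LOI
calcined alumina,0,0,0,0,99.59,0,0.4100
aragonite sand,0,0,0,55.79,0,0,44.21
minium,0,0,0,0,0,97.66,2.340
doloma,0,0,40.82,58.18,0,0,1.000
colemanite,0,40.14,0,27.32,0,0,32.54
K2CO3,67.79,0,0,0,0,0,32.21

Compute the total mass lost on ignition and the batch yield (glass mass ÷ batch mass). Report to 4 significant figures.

LOI loss = 171.8 lb; glass = 1360 lb; yield = 88.78%

Mid-chain values are printed (rounded to 4 significant digits) within the worked lines. Full float precision is kept end to end. A single rounding yields each reported number — the derived quantities (the yield, glass mass, six oxide percentages, ignition loss, totals) are re-derived starting from the weights per 1360 lb of glass at full float precision as given in the problem or answer text.
Material-by-material LOI:
  calcined alumina: 12.58 × 0.004100 = 0.05158 lb
  aragonite sand: 87.58 × 0.4421 = 38.72 lb
  minium: 1029 × 0.02340 = 24.08 lb
  doloma: 67.89 × 0.01000 = 0.6789 lb
  colemanite: 170.2 × 0.3254 = 55.38 lb
  K2CO3: 164.2 × 0.3221 = 52.89 lb
Total LOI = 171.8 lb
Glass = batch − LOI = 1531 − 171.8 = 1360 lb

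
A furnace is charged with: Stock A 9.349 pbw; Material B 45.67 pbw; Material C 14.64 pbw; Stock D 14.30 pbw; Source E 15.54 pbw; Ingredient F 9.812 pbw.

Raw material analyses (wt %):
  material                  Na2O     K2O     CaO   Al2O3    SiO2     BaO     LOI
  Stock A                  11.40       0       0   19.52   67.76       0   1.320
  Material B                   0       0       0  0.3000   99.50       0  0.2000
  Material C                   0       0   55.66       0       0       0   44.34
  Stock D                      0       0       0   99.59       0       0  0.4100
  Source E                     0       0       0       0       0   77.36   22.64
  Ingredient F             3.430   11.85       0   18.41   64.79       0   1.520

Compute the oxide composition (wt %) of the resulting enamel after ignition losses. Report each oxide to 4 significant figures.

Values along the way are shown, rounded to four significant digits, in the working. Each numeric step carries full precision end to end. Every reported figure is rounded once only — derived quantities are re-derived at full precision (net glass mass, the totals, the yield, LOI, six oxide percentages) using the weight values at 98.88 pbw of glass exactly as printed in either problem or answer.
What the batch supplies per oxide:
  Na2O: 9.349·0.1140 + 9.812·0.03430 = 1.402 pbw
  K2O: 9.812·0.1185 = 1.163 pbw
  CaO: 14.64·0.5566 = 8.149 pbw
  Al2O3: 9.349·0.1952 + 45.67·0.003000 + 14.30·0.9959 + 9.812·0.1841 = 18.01 pbw
  SiO2: 9.349·0.6776 + 45.67·0.9950 + 9.812·0.6479 = 58.13 pbw
  BaO: 15.54·0.7736 = 12.02 pbw
LOI: 9.349·0.01320 + 45.67·0.002000 + 14.64·0.4434 + 14.30·0.004100 + 15.54·0.2264 + 9.812·0.01520 = 10.43 pbw
Glass mass = batch − LOI = 109.3 − 10.43 = 98.88 pbw (matching Σ of the oxides)
percent by weight: oxide/glass ×100

Glass mass = 98.88 pbw (batch 109.3 − LOI 10.43).
Composition: Na2O 1.418%, K2O 1.176%, CaO 8.241%, Al2O3 18.21%, SiO2 58.79%, BaO 12.16%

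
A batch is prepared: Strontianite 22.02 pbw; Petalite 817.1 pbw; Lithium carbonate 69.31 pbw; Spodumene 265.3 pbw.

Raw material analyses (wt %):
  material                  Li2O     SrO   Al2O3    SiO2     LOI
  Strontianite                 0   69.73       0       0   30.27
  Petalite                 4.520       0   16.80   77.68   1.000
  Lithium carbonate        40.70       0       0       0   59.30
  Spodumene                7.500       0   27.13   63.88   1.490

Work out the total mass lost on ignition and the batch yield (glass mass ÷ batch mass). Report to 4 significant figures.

LOI loss = 59.89 pbw; glass = 1114 pbw; yield = 94.90%

Full float precision is kept from first step to last — the intermediate values are printed (rounded to 4 significant digits) across the worked steps; each reported figure takes a single rounding — derived quantities are computed in exact precision (the yield, ignition loss, the four compositions, glass mass, the totals) from the batch weights at 1114 pbw of glass exactly as printed in the problem or answer text.
Loss on ignition, line by line:
  Strontianite: 22.02 × 0.3027 = 6.665 pbw
  Petalite: 817.1 × 0.01000 = 8.171 pbw
  Lithium carbonate: 69.31 × 0.5930 = 41.10 pbw
  Spodumene: 265.3 × 0.01490 = 3.953 pbw
Total LOI = 59.89 pbw
Glass = batch − LOI = 1174 − 59.89 = 1114 pbw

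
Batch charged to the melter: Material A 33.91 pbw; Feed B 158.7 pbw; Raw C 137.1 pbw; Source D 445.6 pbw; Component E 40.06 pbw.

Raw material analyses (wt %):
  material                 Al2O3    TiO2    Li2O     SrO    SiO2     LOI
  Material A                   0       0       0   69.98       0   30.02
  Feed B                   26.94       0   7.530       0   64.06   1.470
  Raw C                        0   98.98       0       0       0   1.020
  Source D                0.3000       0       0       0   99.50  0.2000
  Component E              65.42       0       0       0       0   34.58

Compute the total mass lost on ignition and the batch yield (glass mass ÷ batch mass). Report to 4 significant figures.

LOI loss = 28.66 pbw; glass = 786.7 pbw; yield = 96.49%

Mid-chain values are shown rounded to 4 significant figures as written; every computation keeps full float precision all the way through. A single rounding yields every reported figure — all derived quantities, which include net glass mass, the five compositions, LOI, totals, yield, are recomputed in full precision, as given in the question or the answer, from the weighed amounts per 786.7 pbw of glass.
Each material's LOI contribution:
  Material A: 33.91 × 0.3002 = 10.18 pbw
  Feed B: 158.7 × 0.01470 = 2.333 pbw
  Raw C: 137.1 × 0.01020 = 1.398 pbw
  Source D: 445.6 × 0.002000 = 0.8912 pbw
  Component E: 40.06 × 0.3458 = 13.85 pbw
Total LOI = 28.66 pbw
Glass = batch − LOI = 815.4 − 28.66 = 786.7 pbw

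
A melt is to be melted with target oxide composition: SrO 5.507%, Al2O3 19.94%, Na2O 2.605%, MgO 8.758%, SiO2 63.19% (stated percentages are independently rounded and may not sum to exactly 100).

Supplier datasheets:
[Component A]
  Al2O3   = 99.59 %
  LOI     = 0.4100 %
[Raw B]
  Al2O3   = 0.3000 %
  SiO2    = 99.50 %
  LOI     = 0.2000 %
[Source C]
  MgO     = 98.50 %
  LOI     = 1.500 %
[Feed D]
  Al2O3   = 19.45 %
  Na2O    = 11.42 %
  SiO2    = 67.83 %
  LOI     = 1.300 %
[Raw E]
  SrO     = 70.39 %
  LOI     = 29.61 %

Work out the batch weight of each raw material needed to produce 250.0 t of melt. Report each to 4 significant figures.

Batch per 250.0 t melt:
  Component A: 38.56 t
  Raw B: 119.9 t
  Source C: 22.23 t
  Feed D: 57.03 t
  Raw E: 19.56 t
Total batch = 257.3 t; LOI loss = 7.264 t; yield = 97.18%

The intermediate values are shown rounded to 4 significant digits at each printed step — all internal work maintains full float precision from start to finish. Exactly one rounding lands on each reported value; all derived quantities (LOI, totals, glass mass, five oxide percentages, yield) are recomputed from the batch weights at 250.0 t of glass in full float precision, precisely as stated by problem or answer.
Target masses of each oxide per 250.0 t melt:
  SrO: 5.507% × 250.0 = 13.77 t
  Al2O3: 19.94% × 250.0 = 49.85 t
  Na2O: 2.605% × 250.0 = 6.512 t
  MgO: 8.758% × 250.0 = 21.90 t
  SiO2: 63.19% × 250.0 = 158.0 t
A balance pass over the oxides, working from each reported weight, against the basis in use (summed amounts equal target values exact up to rounding of places):
  SrO: 19.56·0.7039 = 13.77 t (target 13.77 t)
  Al2O3: 38.56·0.9959 + 119.9·0.003000 + 57.03·0.1945 = 49.85 t (target 49.85 t)
  Na2O: 57.03·0.1142 = 6.513 t (target 6.512 t)
  MgO: 22.23·0.9850 = 21.90 t (target 21.90 t)
  SiO2: 119.9·0.9950 + 57.03·0.6783 = 158.0 t (target 158.0 t)
Consistency of the glass mass: net batch after ignition = 250.0 t (the Σ of target masses is 250.0 t; with the basis standing at 250.0 t — a pure rounding effect).
Whole-batch sum: Σ batch = 257.3 t; LOI removed, Σ of batch·LOI: 7.264 t; yield, glass over the total, = 97.18%.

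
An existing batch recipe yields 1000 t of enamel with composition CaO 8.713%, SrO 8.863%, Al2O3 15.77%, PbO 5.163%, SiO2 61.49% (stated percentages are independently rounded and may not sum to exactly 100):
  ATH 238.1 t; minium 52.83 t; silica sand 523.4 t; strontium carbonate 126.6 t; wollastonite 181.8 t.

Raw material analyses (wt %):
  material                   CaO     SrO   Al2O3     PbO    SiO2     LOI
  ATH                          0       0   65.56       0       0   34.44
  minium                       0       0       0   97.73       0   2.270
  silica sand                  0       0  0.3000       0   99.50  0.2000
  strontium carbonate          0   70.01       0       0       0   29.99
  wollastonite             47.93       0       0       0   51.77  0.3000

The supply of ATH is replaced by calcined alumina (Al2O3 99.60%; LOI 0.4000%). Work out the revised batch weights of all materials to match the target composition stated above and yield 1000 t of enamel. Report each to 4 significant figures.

In-progress results are printed, rounded to four significant figures, within the worked lines. All arithmetic carries exact precision at all times. A single rounding finalizes each reported value — all derived quantities are rebuilt from the batch weights for 1000 t of glass in full float precision (the yield, five oxide percentages, totals, net glass mass, LOI), exactly as shown in problem or answer.
Target masses of each oxide per 1000 t enamel:
  CaO: 8.713% × 1000 = 87.13 t
  SrO: 8.863% × 1000 = 88.63 t
  Al2O3: 15.77% × 1000 = 157.7 t
  PbO: 5.163% × 1000 = 51.63 t
  SiO2: 61.49% × 1000 = 614.9 t
Balance tally, oxide-wise, on the weights just shown, against the basis in use (every target is met by its sum modulo rounding of the values):
  CaO: 181.8·0.4793 = 87.14 t (target 87.13 t)
  SrO: 126.6·0.7001 = 88.63 t (target 88.63 t)
  Al2O3: 156.8·0.9960 + 523.4·0.003000 = 157.7 t (target 157.7 t)
  PbO: 52.83·0.9773 = 51.63 t (target 51.63 t)
  SiO2: 523.4·0.9950 + 181.8·0.5177 = 614.9 t (target 614.9 t)
Glass-mass sanity pass: total charge less LOI = 1000 t (the Σ of target masses is 1000 t; versus the stated basis of 1000 t — any gap is answer rounding).
Summing the batch: Σ batch = 1041 t; loss to ignition Σ batch·LOI = 41.39 t; as yield: glass ÷ batch → 96.03%.

Revised batch per 1000 t enamel:
  calcined alumina: 156.8 t
  minium: 52.83 t
  silica sand: 523.4 t
  strontium carbonate: 126.6 t
  wollastonite: 181.8 t
Total batch = 1041 t; LOI loss = 41.39 t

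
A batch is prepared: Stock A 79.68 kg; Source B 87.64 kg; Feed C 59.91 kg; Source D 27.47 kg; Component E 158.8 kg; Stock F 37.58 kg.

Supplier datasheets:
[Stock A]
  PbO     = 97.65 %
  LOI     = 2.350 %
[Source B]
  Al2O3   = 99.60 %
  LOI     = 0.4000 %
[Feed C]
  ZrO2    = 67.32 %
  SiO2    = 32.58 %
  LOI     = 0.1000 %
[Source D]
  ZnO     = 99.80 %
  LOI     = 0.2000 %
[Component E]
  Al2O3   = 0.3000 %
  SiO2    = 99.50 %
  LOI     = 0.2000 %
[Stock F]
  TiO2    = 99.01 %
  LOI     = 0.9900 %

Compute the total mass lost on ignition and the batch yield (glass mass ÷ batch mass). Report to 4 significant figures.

Mid-chain values appear, rounded to four significant figures, between the steps. Full float precision is carried at each step; each reported value includes exactly one rounding; all derived quantities (ignition loss, yield, glass mass, the totals, the six compositions) are re-derived in full precision from the weighed amounts at 448.1 kg of glass exactly as shown in the problem or the answer.
Material-by-material LOI:
  Stock A: 79.68 × 0.02350 = 1.872 kg
  Source B: 87.64 × 0.004000 = 0.3506 kg
  Feed C: 59.91 × 0.001000 = 0.05991 kg
  Source D: 27.47 × 0.002000 = 0.05494 kg
  Component E: 158.8 × 0.002000 = 0.3176 kg
  Stock F: 37.58 × 0.009900 = 0.3720 kg
Total LOI = 3.028 kg
Glass = batch − LOI = 451.1 − 3.028 = 448.1 kg

LOI loss = 3.028 kg; glass = 448.1 kg; yield = 99.33%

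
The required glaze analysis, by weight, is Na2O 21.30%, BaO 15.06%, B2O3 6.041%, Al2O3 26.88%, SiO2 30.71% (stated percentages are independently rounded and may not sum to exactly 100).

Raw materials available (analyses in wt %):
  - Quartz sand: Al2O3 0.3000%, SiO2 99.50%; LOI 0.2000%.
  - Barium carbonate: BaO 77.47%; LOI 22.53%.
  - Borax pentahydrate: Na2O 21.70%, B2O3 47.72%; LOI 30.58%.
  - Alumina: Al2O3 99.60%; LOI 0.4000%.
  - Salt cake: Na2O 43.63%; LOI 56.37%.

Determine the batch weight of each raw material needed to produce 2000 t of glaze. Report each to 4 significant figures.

All arithmetic holds exact precision from start to finish; intermediates appear rounded to four significant digits within the worked lines — each reported result is rounded only once; all derived quantities are rebuilt from the batch weights per 2000 t of glass in full float precision (the five compositions, the yield, net glass mass, the totals, ignition loss), as quoted within the problem or the answer.
Oxide-by-oxide targets in 2000 t glaze:
  Na2O: 21.30% × 2000 = 426.0 t
  BaO: 15.06% × 2000 = 301.2 t
  B2O3: 6.041% × 2000 = 120.8 t
  Al2O3: 26.88% × 2000 = 537.6 t
  SiO2: 30.71% × 2000 = 614.2 t
Sums-versus-targets review applying the batch weights above, versus the basis set out (target by target, the sums agree modulo rounding of the values):
  Na2O: 253.2·0.2170 + 850.5·0.4363 = 426.0 t (target 426.0 t)
  BaO: 388.8·0.7747 = 301.2 t (target 301.2 t)
  B2O3: 253.2·0.4772 = 120.8 t (target 120.8 t)
  Al2O3: 617.3·0.003000 + 537.9·0.9960 = 537.6 t (target 537.6 t)
  SiO2: 617.3·0.9950 = 614.2 t (target 614.2 t)
The glass-mass cross-check: whole batch net of LOI = 2000 t (the targets, summed, come to 2000 t; stated basis 2000 t — gaps are rounding artifacts).
Whole-batch sum: Σ batch = 2648 t; LOI removed, Σ of batch·LOI: 647.8 t; yield: glass divided by total = 75.53%.

Batch per 2000 t glaze:
  Quartz sand: 617.3 t
  Barium carbonate: 388.8 t
  Borax pentahydrate: 253.2 t
  Alumina: 537.9 t
  Salt cake: 850.5 t
Total batch = 2648 t; LOI loss = 647.8 t; yield = 75.53%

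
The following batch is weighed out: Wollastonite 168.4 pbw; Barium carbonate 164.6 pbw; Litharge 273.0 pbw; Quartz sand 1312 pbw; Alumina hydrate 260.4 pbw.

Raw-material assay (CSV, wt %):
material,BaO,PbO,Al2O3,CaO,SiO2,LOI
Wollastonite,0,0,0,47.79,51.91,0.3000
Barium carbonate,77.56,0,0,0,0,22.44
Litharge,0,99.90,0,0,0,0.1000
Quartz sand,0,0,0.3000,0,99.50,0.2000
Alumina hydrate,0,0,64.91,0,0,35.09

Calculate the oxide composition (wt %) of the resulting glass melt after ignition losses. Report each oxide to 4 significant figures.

Working values are shown rounded to four significant figures when written out — the working math maintains exact precision in all steps — every reported value is rounded just once; all derived quantities, including LOI, the totals, the yield, net glass mass, five oxide percentages, are recomputed starting from the weights on 2047 pbw of glass at exact precision, as quoted within the problem or the answer.
Mass of each oxide from the mix:
  BaO: 164.6·0.7756 = 127.7 pbw
  PbO: 273.0·0.9990 = 272.7 pbw
  Al2O3: 1312·0.003000 + 260.4·0.6491 = 173.0 pbw
  CaO: 168.4·0.4779 = 80.48 pbw
  SiO2: 168.4·0.5191 + 1312·0.9950 = 1393 pbw
LOI: 168.4·0.003000 + 164.6·0.2244 + 273.0·0.001000 + 1312·0.002000 + 260.4·0.3509 = 131.7 pbw
Net of LOI, the glass mass = 2178 − 131.7 = 2047 pbw (= Σ oxide masses)
each wt % is 100 × oxide ÷ glass

Glass mass = 2047 pbw (batch 2178 − LOI 131.7).
Composition: BaO 6.238%, PbO 13.33%, Al2O3 8.451%, CaO 3.932%, SiO2 68.05%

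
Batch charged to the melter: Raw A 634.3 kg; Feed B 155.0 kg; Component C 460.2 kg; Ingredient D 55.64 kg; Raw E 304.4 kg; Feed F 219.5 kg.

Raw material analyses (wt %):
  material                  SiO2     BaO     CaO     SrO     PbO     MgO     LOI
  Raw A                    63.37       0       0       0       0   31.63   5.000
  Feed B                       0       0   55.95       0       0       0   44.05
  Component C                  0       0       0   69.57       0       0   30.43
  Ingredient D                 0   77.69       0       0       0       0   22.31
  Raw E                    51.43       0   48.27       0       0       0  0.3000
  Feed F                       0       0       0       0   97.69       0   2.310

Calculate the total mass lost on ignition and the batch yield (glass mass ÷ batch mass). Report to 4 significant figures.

LOI loss = 258.4 kg; glass = 1571 kg; yield = 85.87%

The whole derivation maintains exact precision at every stage; the intermediate values appear, with 4-significant-digit rounding, when written out. Every reported number takes just one rounding. All derived quantities, including LOI, yield, six oxide percentages, totals, net glass mass, are re-derived starting from the weights per 1571 kg of glass at full precision as given in either problem or answer.
Each material's LOI contribution:
  Raw A: 634.3 × 0.05000 = 31.71 kg
  Feed B: 155.0 × 0.4405 = 68.28 kg
  Component C: 460.2 × 0.3043 = 140.0 kg
  Ingredient D: 55.64 × 0.2231 = 12.41 kg
  Raw E: 304.4 × 0.003000 = 0.9132 kg
  Feed F: 219.5 × 0.02310 = 5.070 kg
Total LOI = 258.4 kg
Glass = batch − LOI = 1829 − 258.4 = 1571 kg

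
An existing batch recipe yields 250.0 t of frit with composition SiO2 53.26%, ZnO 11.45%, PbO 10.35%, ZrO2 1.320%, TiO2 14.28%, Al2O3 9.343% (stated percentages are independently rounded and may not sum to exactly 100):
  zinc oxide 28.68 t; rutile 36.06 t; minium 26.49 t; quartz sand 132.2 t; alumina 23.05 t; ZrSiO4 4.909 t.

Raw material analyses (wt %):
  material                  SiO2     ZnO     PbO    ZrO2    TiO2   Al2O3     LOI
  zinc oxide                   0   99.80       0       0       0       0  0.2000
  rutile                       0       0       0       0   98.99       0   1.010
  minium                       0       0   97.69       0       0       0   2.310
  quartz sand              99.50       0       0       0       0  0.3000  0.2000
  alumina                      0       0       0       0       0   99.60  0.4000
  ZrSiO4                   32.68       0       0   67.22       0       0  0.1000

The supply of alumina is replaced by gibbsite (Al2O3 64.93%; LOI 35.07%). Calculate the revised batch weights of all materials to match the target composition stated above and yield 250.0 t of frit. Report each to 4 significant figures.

Revised batch per 250.0 t frit:
  zinc oxide: 28.68 t
  rutile: 36.06 t
  minium: 26.49 t
  quartz sand: 132.2 t
  gibbsite: 35.36 t
  ZrSiO4: 4.909 t
Total batch = 263.7 t; LOI loss = 13.70 t

Mid-chain values are displayed (rounded to four significant digits) when written out — full precision is carried end to end — each reported value takes exactly one rounding. Derived quantities (six oxide percentages, totals, glass mass, the yield, LOI) are carried from the batch weights for 250.0 t of glass in full precision exactly as shown in problem or answer.
Oxide-by-oxide targets in 250.0 t frit:
  SiO2: 53.26% × 250.0 = 133.2 t
  ZnO: 11.45% × 250.0 = 28.62 t
  PbO: 10.35% × 250.0 = 25.88 t
  ZrO2: 1.320% × 250.0 = 3.300 t
  TiO2: 14.28% × 250.0 = 35.70 t
  Al2O3: 9.343% × 250.0 = 23.36 t
A balance pass over the oxides, given the weights on record, per the basis as stated (summed amounts equal target values modulo rounding of the values):
  SiO2: 132.2·0.9950 + 4.909·0.3268 = 133.1 t (target 133.2 t)
  ZnO: 28.68·0.9980 = 28.62 t (target 28.62 t)
  PbO: 26.49·0.9769 = 25.88 t (target 25.88 t)
  ZrO2: 4.909·0.6722 = 3.300 t (target 3.300 t)
  TiO2: 36.06·0.9899 = 35.70 t (target 35.70 t)
  Al2O3: 132.2·0.003000 + 35.36·0.6493 = 23.36 t (target 23.36 t)
Auditing the glass mass value: net batch after ignition = 250.0 t (the targets, summed, come to 250.0 t; basis as stated: 250.0 t — a pure rounding effect).
Adding the batch up: Σ batch = 263.7 t; the LOI term Σ batch·LOI equals 13.70 t; yield = glass ÷ total batch = 94.80%.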